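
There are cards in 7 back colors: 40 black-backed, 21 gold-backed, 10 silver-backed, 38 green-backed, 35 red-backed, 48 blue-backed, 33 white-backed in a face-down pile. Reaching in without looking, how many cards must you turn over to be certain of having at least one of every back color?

The hardest back color to obtain is silver-backed: we could draw every other card first — 225 − 10 = 215 cards — without a single silver-backed one.
The next draw must be silver-backed, so 215 + 1 = 216.

216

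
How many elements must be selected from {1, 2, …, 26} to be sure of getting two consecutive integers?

Partition {1, …, 26} into 13 pairs: {1,2}, {3,4}, …, {25,26}.
Choosing 13 integers — say the 13 even numbers 2, 4, …, 26 — takes one from each pair and avoids the property.
Choosing 14 forces two into the same pair by pigeonhole, and those are consecutive. So 14.

14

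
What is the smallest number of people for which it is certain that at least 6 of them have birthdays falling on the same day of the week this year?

36

There are 7 days of the week acting as pigeonholes.
With 7 × 5 = 35 people we could place exactly 5 in each, with no class reaching 6.
One more forces some class to hold 6, so 35 + 1 = 36.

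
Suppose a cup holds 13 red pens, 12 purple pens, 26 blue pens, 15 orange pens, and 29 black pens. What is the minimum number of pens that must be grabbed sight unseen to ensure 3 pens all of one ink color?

11

The worst case takes 2 pens of each ink color without reaching 3 of any: 5 × 2 = 10.
The next pen must bring some ink color to 3, so 10 + 1 = 11.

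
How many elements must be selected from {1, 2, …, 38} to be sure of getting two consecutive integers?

Partition {1, …, 38} into 19 pairs: {1,2}, {3,4}, …, {37,38}.
Choosing 19 integers — say the 19 even numbers 2, 4, …, 38 — takes one from each pair and avoids the property.
Choosing 20 forces two into the same pair by pigeonhole, and those are consecutive. So 20.

20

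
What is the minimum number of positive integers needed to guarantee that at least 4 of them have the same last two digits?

There are 100 possible two-digit endings acting as pigeonholes.
With 100 × 3 = 300 positive integers we could place exactly 3 in each, with no class reaching 4.
One more forces some class to hold 4, so 300 + 1 = 301.

301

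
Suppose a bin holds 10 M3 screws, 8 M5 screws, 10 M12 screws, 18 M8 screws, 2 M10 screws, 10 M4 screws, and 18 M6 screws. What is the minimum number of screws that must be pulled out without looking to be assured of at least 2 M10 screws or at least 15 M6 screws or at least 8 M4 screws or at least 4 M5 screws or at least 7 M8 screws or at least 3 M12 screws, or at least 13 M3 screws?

44

Each of the 7 sizes has its own threshold; avoid all of them simultaneously.
The worst case stops just short of every target: all 10 M3, 3 M5, 2 M12, 6 M8, 1 M10, 7 M4, 14 M6 — 10 + 3 + 2 + 6 + 1 + 7 + 14 = 43 screws.
One more screw must push some size to its target, so 43 + 1 = 44.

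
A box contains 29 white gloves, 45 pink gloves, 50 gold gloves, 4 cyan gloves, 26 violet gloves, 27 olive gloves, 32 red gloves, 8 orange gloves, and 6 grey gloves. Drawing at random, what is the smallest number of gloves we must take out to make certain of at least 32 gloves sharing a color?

194

Treat the 9 colors as pigeonholes.
In the worst case we take at most 31 of each color, but all 29 white, all 4 cyan, all 26 violet, all 27 olive, all 8 orange, and all 6 grey (fewer than 31), giving 29 + 31 + 31 + 4 + 26 + 27 + 31 + 8 + 6 = 193.
One more glove then forces some color to 32, so 193 + 1 = 194.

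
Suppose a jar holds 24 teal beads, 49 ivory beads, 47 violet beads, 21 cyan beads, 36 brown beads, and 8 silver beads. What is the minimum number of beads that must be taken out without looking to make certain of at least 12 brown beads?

161

The worst case draws every non-brown bead first: 24 + 49 + 47 + 21 + 8 = 149.
The next 12 draws are then forced to be brown, giving 149 + 12 = 161.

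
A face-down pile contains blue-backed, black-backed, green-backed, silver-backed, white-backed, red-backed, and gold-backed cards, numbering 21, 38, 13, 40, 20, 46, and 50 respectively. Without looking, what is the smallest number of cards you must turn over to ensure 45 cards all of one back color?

In the worst case we take at most 44 of each back color, but all 21 blue-backed, all 38 black-backed, all 13 green-backed, all 40 silver-backed, and all 20 white-backed (fewer than 44), giving 21 + 38 + 13 + 40 + 20 + 44 + 44 = 220.
One more card then forces some back color to 45, so 220 + 1 = 221.

221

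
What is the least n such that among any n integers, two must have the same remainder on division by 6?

Two integers differ by a multiple of 6 exactly when they share a remainder mod 6.
There are 6 residue classes mod 6, so 6 integers can all lie in distinct classes.
One more integer must repeat a residue, giving a difference divisible by 6. So n = 6 + 1 = 7.

7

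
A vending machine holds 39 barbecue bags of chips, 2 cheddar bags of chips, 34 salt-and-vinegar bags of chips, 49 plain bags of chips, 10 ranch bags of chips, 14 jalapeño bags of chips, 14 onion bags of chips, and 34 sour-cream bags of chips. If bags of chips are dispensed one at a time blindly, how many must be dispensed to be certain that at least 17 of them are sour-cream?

179

The worst case draws every non-sour-cream bag of chips first: 39 + 2 + 34 + 49 + 10 + 14 + 14 = 162.
The next 17 draws are then forced to be sour-cream, giving 162 + 17 = 179.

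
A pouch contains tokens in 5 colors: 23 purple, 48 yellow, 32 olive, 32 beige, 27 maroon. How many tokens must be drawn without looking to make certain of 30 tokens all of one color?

Treat the 5 colors as pigeonholes.
In the worst case we take at most 29 of each color, but all 23 purple and all 27 maroon (fewer than 29), giving 23 + 29 + 29 + 29 + 27 = 137.
One more token then forces some color to 30, so 137 + 1 = 138.

138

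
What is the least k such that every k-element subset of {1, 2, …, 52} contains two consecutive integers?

27

Partition {1, …, 52} into 26 pairs: {1,2}, {3,4}, …, {51,52}.
Choosing 26 integers — say the 26 even numbers 2, 4, …, 52 — takes one from each pair and avoids the property.
Choosing 27 forces two into the same pair by pigeonhole, and those are consecutive. So 27.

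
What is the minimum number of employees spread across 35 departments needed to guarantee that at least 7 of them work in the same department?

211

There are 35 departments acting as pigeonholes.
With 35 × 6 = 210 employees we could place exactly 6 in each, with no class reaching 7.
One more forces some class to hold 7, so 210 + 1 = 211.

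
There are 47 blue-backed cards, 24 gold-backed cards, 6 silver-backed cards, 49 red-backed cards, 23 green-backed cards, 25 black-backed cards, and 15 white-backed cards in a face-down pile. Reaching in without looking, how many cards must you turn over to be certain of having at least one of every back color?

184

The hardest back color to obtain is silver-backed: we could draw every other card first — 189 − 6 = 183 cards — without a single silver-backed one.
The next draw must be silver-backed, so 183 + 1 = 184.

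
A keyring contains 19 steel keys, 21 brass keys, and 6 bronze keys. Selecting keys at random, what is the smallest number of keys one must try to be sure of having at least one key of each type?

The hardest type to obtain is bronze: we could draw every other key first — 46 − 6 = 40 keys — without a single bronze one.
The next draw must be bronze, so 40 + 1 = 41.

41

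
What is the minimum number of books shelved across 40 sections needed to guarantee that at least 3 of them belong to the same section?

81

There are 40 sections acting as pigeonholes.
With 40 × 2 = 80 books we could place exactly 2 in each, with no class reaching 3.
One more forces some class to hold 3, so 80 + 1 = 81.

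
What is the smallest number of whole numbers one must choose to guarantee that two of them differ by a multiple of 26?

Two integers differ by a multiple of 26 exactly when they share a remainder mod 26.
There are 26 residue classes mod 26, so 26 integers can all lie in distinct classes.
One more integer must repeat a residue, giving a difference divisible by 26. So n = 26 + 1 = 27.

27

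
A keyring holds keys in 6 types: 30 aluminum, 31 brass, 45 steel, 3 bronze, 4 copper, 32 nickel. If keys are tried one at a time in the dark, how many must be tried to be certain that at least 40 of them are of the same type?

In the worst case we take at most 39 of each type, but all 30 aluminum, all 31 brass, all 3 bronze, all 4 copper, and all 32 nickel (fewer than 39), giving 30 + 31 + 39 + 3 + 4 + 32 = 139.
One more key then forces some type to 40, so 139 + 1 = 140.

140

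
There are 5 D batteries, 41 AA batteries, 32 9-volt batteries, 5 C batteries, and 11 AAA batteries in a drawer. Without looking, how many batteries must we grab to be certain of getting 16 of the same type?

Treat the 5 types as pigeonholes.
In the worst case we take at most 15 of each type, but all 5 D, all 5 C, and all 11 AAA (fewer than 15), giving 5 + 15 + 15 + 5 + 11 = 51.
One more battery then forces some type to 16, so 51 + 1 = 52.

52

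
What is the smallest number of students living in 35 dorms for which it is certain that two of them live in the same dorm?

36

There are 35 dorms acting as pigeonholes.
With 35 students we could place one in each, avoiding any repeat.
One more forces some class to hold 2, so 35 + 1 = 36.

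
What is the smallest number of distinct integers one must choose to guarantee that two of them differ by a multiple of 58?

Use the pigeonhole principle on residue classes: two integers differ by a multiple of 58 exactly when they share a remainder mod 58.
There are 58 residue classes mod 58, so 58 integers can all lie in distinct classes.
One more integer must repeat a residue, giving a difference divisible by 58. So n = 58 + 1 = 59.

59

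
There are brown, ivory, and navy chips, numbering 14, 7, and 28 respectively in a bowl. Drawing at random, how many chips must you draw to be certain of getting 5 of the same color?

13

Treat the 3 colors as pigeonholes.
The worst case takes 4 chips of each color without reaching 5 of any: 3 × 4 = 12.
The next chip must bring some color to 5, so 12 + 1 = 13.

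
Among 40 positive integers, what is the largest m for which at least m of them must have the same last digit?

If each of the 10 possible last digits held at most 3, the total would be at most 10 × 3 = 30 < 40, a contradiction.
So at least one holds ⌈40/10⌉ = 4.

4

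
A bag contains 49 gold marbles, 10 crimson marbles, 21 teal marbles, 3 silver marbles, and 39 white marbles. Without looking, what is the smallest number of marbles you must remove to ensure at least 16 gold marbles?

89

The worst case draws every non-gold marble first: 10 + 21 + 3 + 39 = 73.
The next 16 draws are then forced to be gold, giving 73 + 16 = 89.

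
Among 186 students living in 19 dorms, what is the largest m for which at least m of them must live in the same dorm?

10

The 186 students fall into 19 dorms.
If each of the 19 dorms held at most 9, the total would be at most 19 × 9 = 171 < 186, a contradiction.
So at least one holds ⌈186/19⌉ = 10.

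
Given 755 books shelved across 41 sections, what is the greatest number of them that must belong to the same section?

If each of the 41 sections held at most 18, the total would be at most 41 × 18 = 738 < 755, a contradiction.
So at least one holds ⌈755/41⌉ = 19.

19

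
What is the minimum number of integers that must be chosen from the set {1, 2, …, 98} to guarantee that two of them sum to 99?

50

Partition {1, …, 98} into 49 pairs: {1,98}, {2,97}, …, {49,50}.
Choosing 49 integers — say the integers 1 through 49 — takes one from each pair and avoids the property.
Choosing 50 forces two into the same pair by pigeonhole, and those sum to 99. So 50.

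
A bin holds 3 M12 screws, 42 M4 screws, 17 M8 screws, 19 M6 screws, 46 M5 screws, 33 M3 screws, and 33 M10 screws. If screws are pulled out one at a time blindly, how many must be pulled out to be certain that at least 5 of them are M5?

The worst case draws every non-M5 screw first: 3 + 42 + 17 + 19 + 33 + 33 = 147.
The next 5 draws are then forced to be M5, giving 147 + 5 = 152.

152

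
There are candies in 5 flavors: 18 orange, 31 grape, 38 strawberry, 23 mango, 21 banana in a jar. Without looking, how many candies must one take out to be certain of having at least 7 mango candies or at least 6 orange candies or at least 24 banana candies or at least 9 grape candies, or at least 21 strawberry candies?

The worst case stops just short of every target: 5 orange, 8 grape, 20 strawberry, 6 mango, all 21 banana — 5 + 8 + 20 + 6 + 21 = 60 candies.
One more candy must push some flavor to its target, so 60 + 1 = 61.

61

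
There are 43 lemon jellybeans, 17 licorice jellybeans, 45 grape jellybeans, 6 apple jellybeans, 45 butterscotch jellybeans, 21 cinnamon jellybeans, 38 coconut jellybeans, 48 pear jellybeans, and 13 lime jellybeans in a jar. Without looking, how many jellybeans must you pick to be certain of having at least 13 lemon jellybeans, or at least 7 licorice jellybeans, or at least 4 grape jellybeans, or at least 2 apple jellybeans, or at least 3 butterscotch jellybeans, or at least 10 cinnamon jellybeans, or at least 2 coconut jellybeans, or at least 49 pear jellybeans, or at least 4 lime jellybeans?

The worst case stops just short of every target: 12 lemon, 6 licorice, 3 grape, 1 apple, 2 butterscotch, 9 cinnamon, 1 coconut, 48 pear, 3 lime — 12 + 6 + 3 + 1 + 2 + 9 + 1 + 48 + 3 = 85 jellybeans.
One more jellybean must push some flavor to its target, so 85 + 1 = 86.

86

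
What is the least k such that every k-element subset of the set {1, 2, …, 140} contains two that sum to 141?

Partition {1, …, 140} into 70 pairs: {1,140}, {2,139}, …, {70,71}.
Choosing 70 integers — say the integers 1 through 70 — takes one from each pair and avoids the property.
Choosing 71 forces two into the same pair by pigeonhole, and those sum to 141. So 71.

71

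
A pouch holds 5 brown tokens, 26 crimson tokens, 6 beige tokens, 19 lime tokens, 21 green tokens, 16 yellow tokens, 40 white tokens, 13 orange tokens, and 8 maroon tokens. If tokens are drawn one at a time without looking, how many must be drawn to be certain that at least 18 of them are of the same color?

117

In the worst case we take at most 17 of each color, but all 5 brown, all 6 beige, all 16 yellow, all 13 orange, and all 8 maroon (fewer than 17), giving 5 + 17 + 6 + 17 + 17 + 16 + 17 + 13 + 8 = 116.
One more token then forces some color to 18, so 116 + 1 = 117.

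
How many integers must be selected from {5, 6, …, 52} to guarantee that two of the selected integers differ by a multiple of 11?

12

Group the integers by remainder mod 11; there are 11 residue classes, each nonempty in this range.
Choosing one from each class (11 integers) avoids any shared remainder.
One more choice must repeat a class, so two differ by a multiple of 11. Hence 11 + 1 = 12.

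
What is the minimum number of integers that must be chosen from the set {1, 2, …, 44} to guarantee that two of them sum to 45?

23

Partition {1, …, 44} into 22 pairs: {1,44}, {2,43}, …, {22,23}.
Choosing 22 integers — say the integers 1 through 22 — takes one from each pair and avoids the property.
Choosing 23 forces two into the same pair by pigeonhole, and those sum to 45. So 23.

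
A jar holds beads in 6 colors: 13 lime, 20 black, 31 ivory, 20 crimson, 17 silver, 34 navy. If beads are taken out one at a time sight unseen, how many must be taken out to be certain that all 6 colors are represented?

The hardest color to obtain is lime: we could draw every other bead first — 135 − 13 = 122 beads — without a single lime one.
The next draw must be lime, so 122 + 1 = 123.

123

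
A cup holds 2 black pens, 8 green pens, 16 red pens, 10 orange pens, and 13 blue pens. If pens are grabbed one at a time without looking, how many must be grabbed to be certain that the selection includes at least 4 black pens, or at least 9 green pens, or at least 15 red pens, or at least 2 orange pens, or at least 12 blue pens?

37

Each of the 5 ink colors has its own threshold; avoid all of them simultaneously.
The worst case stops just short of every target: all 2 black, 8 green, 14 red, 1 orange, 11 blue — 2 + 8 + 14 + 1 + 11 = 36 pens.
One more pen must push some ink color to its target, so 36 + 1 = 37.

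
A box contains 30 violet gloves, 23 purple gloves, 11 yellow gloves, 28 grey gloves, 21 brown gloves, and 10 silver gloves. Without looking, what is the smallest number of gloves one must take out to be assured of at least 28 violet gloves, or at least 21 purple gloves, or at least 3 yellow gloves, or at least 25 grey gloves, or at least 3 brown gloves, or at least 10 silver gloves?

The worst case stops just short of every target: 27 violet, 20 purple, 2 yellow, 24 grey, 2 brown, 9 silver — 27 + 20 + 2 + 24 + 2 + 9 = 84 gloves.
One more glove must push some color to its target, so 84 + 1 = 85.

85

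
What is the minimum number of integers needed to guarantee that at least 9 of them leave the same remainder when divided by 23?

185

There are 23 residue classes modulo 23 acting as pigeonholes.
With 23 × 8 = 184 integers we could place exactly 8 in each, with no class reaching 9.
One more forces some class to hold 9, so 184 + 1 = 185.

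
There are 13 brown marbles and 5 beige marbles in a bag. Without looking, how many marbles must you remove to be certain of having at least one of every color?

The hardest color to obtain is beige: we could draw every other marble first — 18 − 5 = 13 marbles — without a single beige one.
The next draw must be beige, so 13 + 1 = 14.

14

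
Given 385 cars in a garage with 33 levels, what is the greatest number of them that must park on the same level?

12

The 385 cars fall into 33 levels.
If each of the 33 levels held at most 11, the total would be at most 33 × 11 = 363 < 385, a contradiction.
So at least one holds ⌈385/33⌉ = 12.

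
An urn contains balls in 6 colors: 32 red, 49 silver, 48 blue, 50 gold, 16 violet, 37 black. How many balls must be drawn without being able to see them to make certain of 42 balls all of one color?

Treat the 6 colors as pigeonholes.
In the worst case we take at most 41 of each color, but all 32 red, all 16 violet, and all 37 black (fewer than 41), giving 32 + 41 + 41 + 41 + 16 + 37 = 208.
One more ball then forces some color to 42, so 208 + 1 = 209.

209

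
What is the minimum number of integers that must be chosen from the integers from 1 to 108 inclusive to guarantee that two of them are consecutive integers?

Partition {1, …, 108} into 54 pairs: {1,2}, {3,4}, …, {107,108}.
Choosing 54 integers — say the 54 even numbers 2, 4, …, 108 — takes one from each pair and avoids the property.
Choosing 55 forces two into the same pair by pigeonhole, and those are consecutive. So 55.

55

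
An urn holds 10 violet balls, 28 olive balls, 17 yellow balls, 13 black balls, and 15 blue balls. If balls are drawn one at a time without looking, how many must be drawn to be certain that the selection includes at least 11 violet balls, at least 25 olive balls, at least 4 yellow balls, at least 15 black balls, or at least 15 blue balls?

65

Each of the 5 colors has its own threshold; avoid all of them simultaneously.
The worst case stops just short of every target: 10 violet, 24 olive, 3 yellow, all 13 black, 14 blue — 10 + 24 + 3 + 13 + 14 = 64 balls.
One more ball must push some color to its target, so 64 + 1 = 65.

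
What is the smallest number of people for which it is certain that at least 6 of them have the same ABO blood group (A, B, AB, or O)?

21

There are 4 ABO blood groups acting as pigeonholes.
With 4 × 5 = 20 people we could place exactly 5 in each, with no class reaching 6.
One more forces some class to hold 6, so 20 + 1 = 21.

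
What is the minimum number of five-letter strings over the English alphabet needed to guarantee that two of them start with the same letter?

There are 26 possible first letters acting as pigeonholes.
With 26 five-letter strings over the English alphabet we could place one in each, avoiding any repeat.
One more forces some class to hold 2, so 26 + 1 = 27.

27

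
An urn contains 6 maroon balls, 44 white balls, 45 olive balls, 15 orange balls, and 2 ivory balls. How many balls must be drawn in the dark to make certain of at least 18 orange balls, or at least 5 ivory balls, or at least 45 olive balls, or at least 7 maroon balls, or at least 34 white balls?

The worst case stops just short of every target: 6 maroon, 33 white, 44 olive, all 15 orange, all 2 ivory — 6 + 33 + 44 + 15 + 2 = 100 balls.
One more ball must push some color to its target, so 100 + 1 = 101.

101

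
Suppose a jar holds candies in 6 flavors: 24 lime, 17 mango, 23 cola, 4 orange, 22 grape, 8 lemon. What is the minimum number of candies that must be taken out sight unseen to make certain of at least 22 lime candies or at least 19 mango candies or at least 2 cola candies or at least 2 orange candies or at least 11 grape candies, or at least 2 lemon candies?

The worst case stops just short of every target: 21 lime, all 17 mango, 1 cola, 1 orange, 10 grape, 1 lemon — 21 + 17 + 1 + 1 + 10 + 1 = 51 candies.
One more candy must push some flavor to its target, so 51 + 1 = 52.

52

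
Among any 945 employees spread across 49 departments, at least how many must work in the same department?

The 945 employees fall into 49 departments.
If each of the 49 departments held at most 19, the total would be at most 49 × 19 = 931 < 945, a contradiction.
So at least one holds ⌈945/49⌉ = 20.

20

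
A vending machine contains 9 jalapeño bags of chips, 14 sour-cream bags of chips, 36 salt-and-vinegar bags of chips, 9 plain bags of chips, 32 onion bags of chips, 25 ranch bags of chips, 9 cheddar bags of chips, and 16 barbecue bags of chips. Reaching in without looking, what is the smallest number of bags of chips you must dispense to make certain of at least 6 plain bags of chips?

To avoid plain bags of chips as long as possible, exhaust the other 7 flavors first.
The worst case draws every non-plain bag of chips first: 9 + 14 + 36 + 32 + 25 + 9 + 16 = 141.
The next 6 draws are then forced to be plain, giving 141 + 6 = 147.

147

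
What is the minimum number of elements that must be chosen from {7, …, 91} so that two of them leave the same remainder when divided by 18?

19

Group the integers by remainder mod 18; there are 18 residue classes, each nonempty in this range.
Choosing one from each class (18 integers) avoids any shared remainder.
One more choice must repeat a class, so two differ by a multiple of 18. Hence 18 + 1 = 19.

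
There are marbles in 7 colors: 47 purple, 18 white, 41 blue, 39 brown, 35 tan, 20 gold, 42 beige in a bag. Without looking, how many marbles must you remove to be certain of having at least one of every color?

The hardest color to obtain is white: we could draw every other marble first — 242 − 18 = 224 marbles — without a single white one.
The next draw must be white, so 224 + 1 = 225.

225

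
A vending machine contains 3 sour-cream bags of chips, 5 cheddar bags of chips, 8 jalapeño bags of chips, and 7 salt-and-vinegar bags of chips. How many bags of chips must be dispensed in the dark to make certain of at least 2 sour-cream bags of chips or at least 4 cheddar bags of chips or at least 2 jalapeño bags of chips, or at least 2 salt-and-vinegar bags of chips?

7

The worst case stops just short of every target: 1 sour-cream, 3 cheddar, 1 jalapeño, 1 salt-and-vinegar — 1 + 3 + 1 + 1 = 6 bags of chips.
One more bag of chips must push some flavor to its target, so 6 + 1 = 7.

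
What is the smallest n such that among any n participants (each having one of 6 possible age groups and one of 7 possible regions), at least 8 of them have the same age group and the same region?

There are 6 × 7 = 42 (age group, region) combinations acting as pigeonholes.
With 42 × 7 = 294 participants we could place exactly 7 in each, with no (age group, region) pair reaching 8.
One more forces some (age group, region) pair to hold 8, so 294 + 1 = 295.

295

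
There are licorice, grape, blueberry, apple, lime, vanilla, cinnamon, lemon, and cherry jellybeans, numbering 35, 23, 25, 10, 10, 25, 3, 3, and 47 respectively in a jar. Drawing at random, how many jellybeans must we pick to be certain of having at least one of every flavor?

The hardest flavor to obtain is cinnamon: we could draw every other jellybean first — 181 − 3 = 178 jellybeans — without a single cinnamon one.
The next draw must be cinnamon, so 178 + 1 = 179.

179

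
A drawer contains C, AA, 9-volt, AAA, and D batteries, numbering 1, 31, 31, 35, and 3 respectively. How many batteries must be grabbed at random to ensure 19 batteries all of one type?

Treat the 5 types as pigeonholes.
In the worst case we take at most 18 of each type, but all 1 C and all 3 D (fewer than 18), giving 1 + 18 + 18 + 18 + 3 = 58.
One more battery then forces some type to 19, so 58 + 1 = 59.

59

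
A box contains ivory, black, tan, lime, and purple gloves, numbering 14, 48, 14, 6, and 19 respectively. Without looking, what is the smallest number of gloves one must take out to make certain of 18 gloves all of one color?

In the worst case we take at most 17 of each color, but all 14 ivory, all 14 tan, and all 6 lime (fewer than 17), giving 14 + 17 + 14 + 6 + 17 = 68.
One more glove then forces some color to 18, so 68 + 1 = 69.

69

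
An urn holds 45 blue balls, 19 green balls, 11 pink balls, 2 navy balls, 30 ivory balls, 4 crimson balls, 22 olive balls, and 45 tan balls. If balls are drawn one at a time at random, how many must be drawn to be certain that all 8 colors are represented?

The hardest color to obtain is navy: we could draw every other ball first — 178 − 2 = 176 balls — without a single navy one.
The next draw must be navy, so 176 + 1 = 177.

177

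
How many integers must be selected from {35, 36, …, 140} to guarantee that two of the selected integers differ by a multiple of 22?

23

Group the integers by remainder mod 22; there are 22 residue classes, each nonempty in this range.
Choosing one from each class (22 integers) avoids any shared remainder.
One more choice must repeat a class, so two differ by a multiple of 22. Hence 22 + 1 = 23.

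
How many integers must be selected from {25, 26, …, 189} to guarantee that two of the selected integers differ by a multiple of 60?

61

Group the integers by remainder mod 60; there are 60 residue classes, each nonempty in this range.
Choosing one from each class (60 integers) avoids any shared remainder.
One more choice must repeat a class, so two differ by a multiple of 60. Hence 60 + 1 = 61.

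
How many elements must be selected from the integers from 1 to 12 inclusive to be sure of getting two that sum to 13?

7

Partition {1, …, 12} into 6 pairs: {1,12}, {2,11}, …, {6,7}.
Choosing 6 integers — say the integers 1 through 6 — takes one from each pair and avoids the property.
Choosing 7 forces two into the same pair by pigeonhole, and those sum to 13. So 7.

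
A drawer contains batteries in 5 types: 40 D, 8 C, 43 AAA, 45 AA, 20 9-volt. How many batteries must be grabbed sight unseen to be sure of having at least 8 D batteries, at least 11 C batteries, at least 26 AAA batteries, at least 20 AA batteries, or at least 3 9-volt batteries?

The worst case stops just short of every target: 7 D, all 8 C, 25 AAA, 19 AA, 2 9-volt — 7 + 8 + 25 + 19 + 2 = 61 batteries.
One more battery must push some type to its target, so 61 + 1 = 62.

62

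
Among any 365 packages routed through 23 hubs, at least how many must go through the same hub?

16

The 365 packages fall into 23 hubs.
If each of the 23 hubs held at most 15, the total would be at most 23 × 15 = 345 < 365, a contradiction.
So at least one holds ⌈365/23⌉ = 16.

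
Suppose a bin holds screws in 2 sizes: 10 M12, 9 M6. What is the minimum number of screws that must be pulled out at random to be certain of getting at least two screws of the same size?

Treat the 2 sizes as pigeonholes.
The worst case takes 1 screw of each size without reaching 2 of any: 2 × 1 = 2.
The next screw must bring some size to 2, so 2 + 1 = 3.

3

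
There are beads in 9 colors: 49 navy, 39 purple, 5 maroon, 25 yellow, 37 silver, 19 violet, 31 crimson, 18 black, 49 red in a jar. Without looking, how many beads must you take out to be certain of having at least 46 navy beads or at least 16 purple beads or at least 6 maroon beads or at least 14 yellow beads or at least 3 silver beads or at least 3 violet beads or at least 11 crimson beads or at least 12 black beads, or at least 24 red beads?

127

Each of the 9 colors has its own threshold; avoid all of them simultaneously.
The worst case stops just short of every target: 45 navy, 15 purple, 5 maroon, 13 yellow, 2 silver, 2 violet, 10 crimson, 11 black, 23 red — 45 + 15 + 5 + 13 + 2 + 2 + 10 + 11 + 23 = 126 beads.
One more bead must push some color to its target, so 126 + 1 = 127.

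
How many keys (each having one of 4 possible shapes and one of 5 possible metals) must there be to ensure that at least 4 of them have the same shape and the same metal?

61

There are 4 × 5 = 20 (shape, metal) combinations acting as pigeonholes.
With 20 × 3 = 60 keys we could place exactly 3 in each, with no (shape, metal) pair reaching 4.
One more forces some (shape, metal) pair to hold 4, so 60 + 1 = 61.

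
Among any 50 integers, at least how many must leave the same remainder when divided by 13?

If each of the 13 residue classes modulo 13 held at most 3, the total would be at most 13 × 3 = 39 < 50, a contradiction.
So at least one holds ⌈50/13⌉ = 4.

4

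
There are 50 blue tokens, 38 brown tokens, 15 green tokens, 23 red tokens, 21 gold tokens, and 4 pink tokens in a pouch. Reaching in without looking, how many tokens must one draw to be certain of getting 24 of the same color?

Treat the 6 colors as pigeonholes.
In the worst case we take at most 23 of each color, but all 15 green, all 21 gold, and all 4 pink (fewer than 23), giving 23 + 23 + 15 + 23 + 21 + 4 = 109.
One more token then forces some color to 24, so 109 + 1 = 110.

110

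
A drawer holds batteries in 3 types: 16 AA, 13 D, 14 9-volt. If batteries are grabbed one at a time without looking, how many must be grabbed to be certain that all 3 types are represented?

31

The hardest type to obtain is D: we could draw every other battery first — 43 − 13 = 30 batteries — without a single D one.
The next draw must be D, so 30 + 1 = 31.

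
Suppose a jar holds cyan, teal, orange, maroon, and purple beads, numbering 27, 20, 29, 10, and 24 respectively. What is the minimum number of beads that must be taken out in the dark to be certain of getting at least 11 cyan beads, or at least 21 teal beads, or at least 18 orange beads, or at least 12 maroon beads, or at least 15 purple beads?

72

The worst case stops just short of every target: 10 cyan, 20 teal, 17 orange, all 10 maroon, 14 purple — 10 + 20 + 17 + 10 + 14 = 71 beads.
One more bead must push some color to its target, so 71 + 1 = 72.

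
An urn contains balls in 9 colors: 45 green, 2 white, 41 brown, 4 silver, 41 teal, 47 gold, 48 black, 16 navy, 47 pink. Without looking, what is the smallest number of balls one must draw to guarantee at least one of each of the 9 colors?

290

The hardest color to obtain is white: we could draw every other ball first — 291 − 2 = 289 balls — without a single white one.
The next draw must be white, so 289 + 1 = 290.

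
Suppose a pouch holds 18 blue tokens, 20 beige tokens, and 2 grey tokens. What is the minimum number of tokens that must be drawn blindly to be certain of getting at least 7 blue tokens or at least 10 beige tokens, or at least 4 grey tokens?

18

The worst case stops just short of every target: 6 blue, 9 beige, all 2 grey — 6 + 9 + 2 = 17 tokens.
One more token must push some color to its target, so 17 + 1 = 18.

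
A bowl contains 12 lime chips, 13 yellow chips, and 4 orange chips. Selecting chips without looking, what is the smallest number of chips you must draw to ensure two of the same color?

4

The worst case takes 1 chip of each color without reaching 2 of any: 3 × 1 = 3.
The next chip must bring some color to 2, so 3 + 1 = 4.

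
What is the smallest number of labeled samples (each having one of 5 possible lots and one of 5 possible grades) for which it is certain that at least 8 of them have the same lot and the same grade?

There are 5 × 5 = 25 (lot, grade) combinations acting as pigeonholes.
With 25 × 7 = 175 labeled samples we could place exactly 7 in each, with no (lot, grade) pair reaching 8.
One more forces some (lot, grade) pair to hold 8, so 175 + 1 = 176.

176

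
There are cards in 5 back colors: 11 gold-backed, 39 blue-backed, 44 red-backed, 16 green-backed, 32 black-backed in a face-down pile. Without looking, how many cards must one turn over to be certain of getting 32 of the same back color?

121

In the worst case we take at most 31 of each back color, but all 11 gold-backed and all 16 green-backed (fewer than 31), giving 11 + 31 + 31 + 16 + 31 = 120.
One more card then forces some back color to 32, so 120 + 1 = 121.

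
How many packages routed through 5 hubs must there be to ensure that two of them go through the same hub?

There are 5 hubs acting as pigeonholes.
With 5 packages we could place one in each, avoiding any repeat.
One more forces some class to hold 2, so 5 + 1 = 6.

6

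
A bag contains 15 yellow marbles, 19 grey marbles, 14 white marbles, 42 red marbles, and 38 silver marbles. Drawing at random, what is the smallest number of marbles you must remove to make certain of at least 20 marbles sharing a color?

In the worst case we take at most 19 of each color, but all 15 yellow and all 14 white (fewer than 19), giving 15 + 19 + 14 + 19 + 19 = 86.
One more marble then forces some color to 20, so 86 + 1 = 87.

87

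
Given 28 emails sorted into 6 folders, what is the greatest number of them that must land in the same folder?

The 28 emails fall into 6 folders.
If each of the 6 folders held at most 4, the total would be at most 6 × 4 = 24 < 28, a contradiction.
So at least one holds ⌈28/6⌉ = 5.

5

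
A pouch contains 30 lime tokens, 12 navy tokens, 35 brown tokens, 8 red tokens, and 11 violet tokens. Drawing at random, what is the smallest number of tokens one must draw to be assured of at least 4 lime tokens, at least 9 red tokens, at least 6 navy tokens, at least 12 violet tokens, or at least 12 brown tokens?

Each of the 5 colors has its own threshold; avoid all of them simultaneously.
The worst case stops just short of every target: 3 lime, 5 navy, 11 brown, 8 red, 11 violet — 3 + 5 + 11 + 8 + 11 = 38 tokens.
One more token must push some color to its target, so 38 + 1 = 39.

39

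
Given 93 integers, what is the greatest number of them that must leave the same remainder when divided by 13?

8

The 93 integers fall into 13 residue classes modulo 13.
If each of the 13 residue classes modulo 13 held at most 7, the total would be at most 13 × 7 = 91 < 93, a contradiction.
So at least one holds ⌈93/13⌉ = 8.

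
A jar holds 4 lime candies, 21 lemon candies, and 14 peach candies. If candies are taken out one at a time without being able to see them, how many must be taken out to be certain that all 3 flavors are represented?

The hardest flavor to obtain is lime: we could draw every other candy first — 39 − 4 = 35 candies — without a single lime one.
The next draw must be lime, so 35 + 1 = 36.

36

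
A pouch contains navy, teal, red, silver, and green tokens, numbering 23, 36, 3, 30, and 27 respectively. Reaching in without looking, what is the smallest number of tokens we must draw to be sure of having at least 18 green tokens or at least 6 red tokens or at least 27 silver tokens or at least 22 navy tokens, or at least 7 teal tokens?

74

The worst case stops just short of every target: 21 navy, 6 teal, all 3 red, 26 silver, 17 green — 21 + 6 + 3 + 26 + 17 = 73 tokens.
One more token must push some color to its target, so 73 + 1 = 74.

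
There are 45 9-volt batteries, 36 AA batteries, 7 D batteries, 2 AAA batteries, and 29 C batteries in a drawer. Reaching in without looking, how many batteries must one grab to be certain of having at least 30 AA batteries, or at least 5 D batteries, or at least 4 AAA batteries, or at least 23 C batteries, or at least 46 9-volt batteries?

The worst case stops just short of every target: 45 9-volt, 29 AA, 4 D, all 2 AAA, 22 C — 45 + 29 + 4 + 2 + 22 = 102 batteries.
One more battery must push some type to its target, so 102 + 1 = 103.

103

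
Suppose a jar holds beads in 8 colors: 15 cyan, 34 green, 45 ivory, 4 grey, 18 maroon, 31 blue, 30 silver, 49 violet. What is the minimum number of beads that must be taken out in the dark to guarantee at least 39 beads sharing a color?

209

In the worst case we take at most 38 of each color, but all 15 cyan, all 34 green, all 4 grey, all 18 maroon, all 31 blue, and all 30 silver (fewer than 38), giving 15 + 34 + 38 + 4 + 18 + 31 + 30 + 38 = 208.
One more bead then forces some color to 39, so 208 + 1 = 209.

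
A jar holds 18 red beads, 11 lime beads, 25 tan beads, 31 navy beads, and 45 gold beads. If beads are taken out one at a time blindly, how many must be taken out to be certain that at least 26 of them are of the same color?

Treat the 5 colors as pigeonholes.
In the worst case we take at most 25 of each color, but all 18 red and all 11 lime (fewer than 25), giving 18 + 11 + 25 + 25 + 25 = 104.
One more bead then forces some color to 26, so 104 + 1 = 105.

105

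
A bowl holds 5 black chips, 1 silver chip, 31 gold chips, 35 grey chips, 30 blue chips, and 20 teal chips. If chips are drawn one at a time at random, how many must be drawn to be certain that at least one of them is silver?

122

To avoid silver chips as long as possible, exhaust the other 5 colors first.
The worst case draws every non-silver chip first: 5 + 31 + 35 + 30 + 20 = 121.
The next draw is then forced to be silver, giving 121 + 1 = 122.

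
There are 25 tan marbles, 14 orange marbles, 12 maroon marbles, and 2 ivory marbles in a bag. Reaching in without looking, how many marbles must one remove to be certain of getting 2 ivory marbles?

The worst case draws every non-ivory marble first: 25 + 14 + 12 = 51.
The next 2 draws are then forced to be ivory, giving 51 + 2 = 53.

53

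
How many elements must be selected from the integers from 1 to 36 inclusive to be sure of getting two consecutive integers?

19

Partition {1, …, 36} into 18 pairs: {1,2}, {3,4}, …, {35,36}.
Choosing 18 integers — say the 18 even numbers 2, 4, …, 36 — takes one from each pair and avoids the property.
Choosing 19 forces two into the same pair by pigeonhole, and those are consecutive. So 19.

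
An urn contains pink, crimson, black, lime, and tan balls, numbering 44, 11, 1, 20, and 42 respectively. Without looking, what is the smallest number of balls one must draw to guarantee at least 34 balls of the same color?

Treat the 5 colors as pigeonholes.
In the worst case we take at most 33 of each color, but all 11 crimson, all 1 black, and all 20 lime (fewer than 33), giving 33 + 11 + 1 + 20 + 33 = 98.
One more ball then forces some color to 34, so 98 + 1 = 99.

99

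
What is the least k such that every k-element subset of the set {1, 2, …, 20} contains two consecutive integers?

Partition {1, …, 20} into 10 pairs: {1,2}, {3,4}, …, {19,20}.
Choosing 10 integers — say the 10 even numbers 2, 4, …, 20 — takes one from each pair and avoids the property.
Choosing 11 forces two into the same pair by pigeonhole, and those are consecutive. So 11.

11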